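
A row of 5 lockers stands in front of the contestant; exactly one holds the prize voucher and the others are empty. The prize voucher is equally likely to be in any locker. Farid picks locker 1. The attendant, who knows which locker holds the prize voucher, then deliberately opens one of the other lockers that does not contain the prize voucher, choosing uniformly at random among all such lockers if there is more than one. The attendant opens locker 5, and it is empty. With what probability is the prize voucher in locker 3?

4/15

Condition on the true location of the prize voucher.
If it is in locker 1 (prior 1/5): the attendant has 4 equally likely choices, so probability 1/4; weight (1/5)·(1/4) = 1/20.
If it is in any of lockers 2, 3, and 4 (prior 1/5 each): the attendant has 3 equally likely choices, so probability 1/3; weight (1/5)·(1/3) = 1/15 each.
If it is in locker 5 (prior 1/5): the attendant opened locker 5, so this case is ruled out; weight (1/5)·0 = 0.
The weights sum to 1/4.
So P(the prize voucher in locker 3 | the attendant opened locker 5) = (1/15) / (1/4) = 4/15.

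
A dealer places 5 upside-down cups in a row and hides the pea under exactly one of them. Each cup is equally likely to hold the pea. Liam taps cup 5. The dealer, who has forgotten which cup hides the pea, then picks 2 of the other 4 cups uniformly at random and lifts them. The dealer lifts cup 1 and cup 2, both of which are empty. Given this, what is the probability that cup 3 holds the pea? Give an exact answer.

1/3

Because the dealer chose which cups to lift without knowing where the pea is, the choice is independent of the prize location. Learning that none of the 2 opened cups holds the pea simply rules out those 2 locations and leaves the remaining 3 cups still equally likely by symmetry.
So P(the pea under cup 3) = 1/3.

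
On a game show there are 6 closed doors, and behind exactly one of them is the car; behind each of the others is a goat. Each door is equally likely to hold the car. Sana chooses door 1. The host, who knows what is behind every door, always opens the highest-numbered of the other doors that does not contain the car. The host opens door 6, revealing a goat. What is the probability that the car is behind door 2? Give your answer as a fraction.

Consider each possible location of the car in turn.
If it is behind any of doors 1, 2, 3, 4, and 5 (prior 1/6 each): door 6 is the highest-numbered option available, probability 1; weight (1/6)·1 = 1/6 each.
If it is behind door 6 (prior 1/6): the host opened door 6, so this case is ruled out; weight (1/6)·0 = 0.
The weights sum to 5/6.
So P(the car behind door 2 | the host opened door 6) = (1/6) / (5/6) = 1/5.

1/5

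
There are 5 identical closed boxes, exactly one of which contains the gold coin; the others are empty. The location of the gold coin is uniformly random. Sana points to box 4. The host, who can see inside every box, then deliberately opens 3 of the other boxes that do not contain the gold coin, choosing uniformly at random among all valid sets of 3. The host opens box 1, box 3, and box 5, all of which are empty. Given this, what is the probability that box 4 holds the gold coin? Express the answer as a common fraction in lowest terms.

Consider each possible location of the gold coin in turn.
If it is in any of boxes 1, 3, and 5 (prior 1/5 each): that box was opened and seen not to hold the prize — ruled out; weight (1/5)·0 = 0 each.
If it is in box 2 (prior 1/5): the host has no choice, probability 1; weight (1/5)·1 = 1/5.
If it is in box 4 (prior 1/5): the host has 4 equally likely choices, so probability 1/4; weight (1/5)·(1/4) = 1/20.
The weights sum to 1/4.
So P(the gold coin in box 4 | the host opened box 1, box 3, and box 5) = (1/20) / (1/4) = 1/5.

1/5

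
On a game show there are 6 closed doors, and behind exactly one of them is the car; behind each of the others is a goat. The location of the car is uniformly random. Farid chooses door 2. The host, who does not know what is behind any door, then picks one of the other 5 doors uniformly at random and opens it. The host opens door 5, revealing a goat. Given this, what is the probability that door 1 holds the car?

1/5

Because the host chose which door to open without knowing where the car is, the choice is independent of the prize location. Learning that door 5 does not hold the car simply rules out that one location and leaves the remaining 5 doors still equally likely by symmetry.
So P(the car behind door 1) = 1/5.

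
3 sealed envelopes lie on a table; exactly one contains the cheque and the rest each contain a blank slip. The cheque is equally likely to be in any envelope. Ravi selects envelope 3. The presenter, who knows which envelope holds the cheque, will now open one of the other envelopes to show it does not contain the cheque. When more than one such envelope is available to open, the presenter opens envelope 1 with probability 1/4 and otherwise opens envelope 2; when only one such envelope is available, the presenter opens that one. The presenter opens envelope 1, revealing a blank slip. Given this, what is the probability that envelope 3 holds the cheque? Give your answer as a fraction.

1/5

Apply Bayes' rule, conditioning on where the cheque actually is.
If it is in envelope 1 (prior 1/3): the presenter opened envelope 1, so this case is ruled out; weight (1/3)·0 = 0.
If it is in envelope 2 (prior 1/3): only envelope 1 is available, probability 1; weight (1/3)·1 = 1/3.
If it is in envelope 3 (prior 1/3): envelope 1 is available, opened with probability 1/4; weight (1/3)·(1/4) = 1/12.
The weights sum to 5/12.
So P(the cheque in envelope 3 | the presenter opened envelope 1) = (1/12) / (5/12) = 1/5.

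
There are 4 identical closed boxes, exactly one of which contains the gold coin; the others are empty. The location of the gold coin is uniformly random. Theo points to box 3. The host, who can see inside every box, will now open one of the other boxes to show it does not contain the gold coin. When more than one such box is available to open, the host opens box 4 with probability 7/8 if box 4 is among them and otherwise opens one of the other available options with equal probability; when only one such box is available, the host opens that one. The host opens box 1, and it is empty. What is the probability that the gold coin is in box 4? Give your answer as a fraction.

Condition on the true location of the gold coin.
If it is in box 1 (prior 1/4): the host opened box 1, so this case is ruled out; weight (1/4)·0 = 0.
If it is in box 2 (prior 1/4): box 4 is available but not opened, probability 1/8; weight (1/4)·(1/8) = 1/32.
If it is in box 3 (prior 1/4): box 4 is available but not opened; box 1 gets probability (1 − 7/8)/2 = 1/16; weight (1/4)·(1/16) = 1/64.
If it is in box 4 (prior 1/4): box 4 holds the prize so is unavailable; the host chooses uniformly among the 2 others, probability 1/2; weight (1/4)·(1/2) = 1/8.
The weights sum to 11/64.
So P(the gold coin in box 4 | the host opened box 1) = (1/8) / (11/64) = 8/11.

8/11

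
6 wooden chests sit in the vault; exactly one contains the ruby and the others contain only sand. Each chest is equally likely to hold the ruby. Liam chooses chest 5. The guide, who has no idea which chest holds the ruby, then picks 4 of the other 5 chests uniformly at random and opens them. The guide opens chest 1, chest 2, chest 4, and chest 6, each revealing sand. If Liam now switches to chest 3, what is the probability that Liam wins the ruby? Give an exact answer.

Because the guide chose which chests to open without knowing where the ruby is, the choice is independent of the prize location. Learning that none of the 4 opened chests holds the ruby simply rules out those 4 locations and leaves the remaining 2 chests still equally likely by symmetry.
So P(the ruby in chest 3) = 1/2.

1/2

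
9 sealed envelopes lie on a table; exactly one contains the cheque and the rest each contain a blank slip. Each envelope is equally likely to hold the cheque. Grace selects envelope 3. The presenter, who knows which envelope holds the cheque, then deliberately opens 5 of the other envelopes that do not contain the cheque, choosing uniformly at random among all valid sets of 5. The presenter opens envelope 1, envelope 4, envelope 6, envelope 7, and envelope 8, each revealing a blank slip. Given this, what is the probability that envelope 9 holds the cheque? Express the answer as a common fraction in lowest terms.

Consider each possible location of the cheque in turn.
If it is in any of envelopes 1, 4, 6, 7, and 8 (prior 1/9 each): that envelope was opened and seen not to hold the prize — ruled out; weight (1/9)·0 = 0 each.
If it is in any of envelopes 2, 5, and 9 (prior 1/9 each): the presenter has 21 equally likely choices, so probability 1/21; weight (1/9)·(1/21) = 1/189 each.
If it is in envelope 3 (prior 1/9): the presenter has 56 equally likely choices, so probability 1/56; weight (1/9)·(1/56) = 1/504.
The weights sum to 1/56.
So P(the cheque in envelope 9 | the presenter opened envelope 1, envelope 4, envelope 6, envelope 7, and envelope 8) = (1/189) / (1/56) = 8/27.

8/27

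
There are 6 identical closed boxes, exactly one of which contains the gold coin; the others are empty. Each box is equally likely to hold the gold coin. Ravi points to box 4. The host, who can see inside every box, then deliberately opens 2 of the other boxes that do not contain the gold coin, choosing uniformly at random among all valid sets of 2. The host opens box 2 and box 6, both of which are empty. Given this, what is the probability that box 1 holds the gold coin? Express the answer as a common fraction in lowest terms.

Condition on the true location of the gold coin.
If it is in any of boxes 1, 3, and 5 (prior 1/6 each): the host has 6 equally likely choices, so probability 1/6; weight (1/6)·(1/6) = 1/36 each.
If it is in either of boxes 2 and 6 (prior 1/6 each): that box was opened and seen not to hold the prize — ruled out; weight (1/6)·0 = 0 each.
If it is in box 4 (prior 1/6): the host has 10 equally likely choices, so probability 1/10; weight (1/6)·(1/10) = 1/60.
The weights sum to 1/10.
So P(the gold coin in box 1 | the host opened box 2 and box 6) = (1/36) / (1/10) = 5/18.

5/18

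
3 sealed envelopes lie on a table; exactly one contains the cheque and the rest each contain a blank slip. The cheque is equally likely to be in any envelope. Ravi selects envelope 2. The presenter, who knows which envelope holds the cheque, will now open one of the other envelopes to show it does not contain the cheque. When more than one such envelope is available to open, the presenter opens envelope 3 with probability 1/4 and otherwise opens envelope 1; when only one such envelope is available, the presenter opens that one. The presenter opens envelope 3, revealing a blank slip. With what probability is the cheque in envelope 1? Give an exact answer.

Consider each possible location of the cheque in turn.
If it is in envelope 1 (prior 1/3): only envelope 3 is available, probability 1; weight (1/3)·1 = 1/3.
If it is in envelope 2 (prior 1/3): envelope 3 is available, opened with probability 1/4; weight (1/3)·(1/4) = 1/12.
If it is in envelope 3 (prior 1/3): the presenter opened envelope 3, so this case is ruled out; weight (1/3)·0 = 0.
The weights sum to 5/12.
So P(the cheque in envelope 1 | the presenter opened envelope 3) = (1/3) / (5/12) = 4/5.

4/5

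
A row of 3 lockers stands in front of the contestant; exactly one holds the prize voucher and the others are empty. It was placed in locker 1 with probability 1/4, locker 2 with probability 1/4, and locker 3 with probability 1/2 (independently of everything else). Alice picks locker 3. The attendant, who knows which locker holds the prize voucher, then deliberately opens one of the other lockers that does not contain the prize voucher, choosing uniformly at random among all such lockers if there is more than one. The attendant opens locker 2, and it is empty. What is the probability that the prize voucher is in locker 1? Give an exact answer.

1/2

Apply Bayes' rule, conditioning on where the prize voucher actually is.
If it is in locker 1 (prior 1/4): the attendant has no choice, probability 1; weight (1/4)·1 = 1/4.
If it is in locker 2 (prior 1/4): the attendant opened locker 2, so this case is ruled out; weight (1/4)·0 = 0.
If it is in locker 3 (prior 1/2): the attendant has 2 equally likely choices, so probability 1/2; weight (1/2)·(1/2) = 1/4.
The weights sum to 1/2.
So P(the prize voucher in locker 1 | the attendant opened locker 2) = (1/4) / (1/2) = 1/2.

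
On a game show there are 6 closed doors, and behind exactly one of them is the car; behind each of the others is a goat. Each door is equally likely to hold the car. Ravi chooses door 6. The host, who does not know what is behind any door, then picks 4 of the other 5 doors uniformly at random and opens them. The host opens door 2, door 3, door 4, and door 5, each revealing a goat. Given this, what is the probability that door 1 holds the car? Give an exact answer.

1/2

Consider each possible location of the car in turn.
If it is behind either of doors 1 and 6 (prior 1/6 each): the host picks exactly this set with probability 1/5 regardless, and none is the prize; weight (1/6)·(1/5) = 1/30 each.
If it is behind any of doors 2, 3, 4, and 5 (prior 1/6 each): that door was opened and seen not to hold the prize — ruled out; weight (1/6)·0 = 0 each.
The weights sum to 1/15.
So P(the car behind door 1 | the host opened door 2, door 3, door 4, and door 5) = (1/30) / (1/15) = 1/2.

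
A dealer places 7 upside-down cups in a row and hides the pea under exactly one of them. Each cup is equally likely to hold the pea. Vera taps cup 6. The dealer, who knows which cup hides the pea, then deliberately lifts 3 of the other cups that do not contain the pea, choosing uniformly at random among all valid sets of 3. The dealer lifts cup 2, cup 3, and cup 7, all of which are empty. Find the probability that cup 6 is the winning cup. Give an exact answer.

Condition on the true location of the pea.
If it is under any of cups 1, 4, and 5 (prior 1/7 each): the dealer has 10 equally likely choices, so probability 1/10; weight (1/7)·(1/10) = 1/70 each.
If it is under any of cups 2, 3, and 7 (prior 1/7 each): that cup was opened and seen not to hold the prize — ruled out; weight (1/7)·0 = 0 each.
If it is under cup 6 (prior 1/7): the dealer has 20 equally likely choices, so probability 1/20; weight (1/7)·(1/20) = 1/140.
The weights sum to 1/20.
So P(the pea under cup 6 | the dealer opened cup 2, cup 3, and cup 7) = (1/140) / (1/20) = 1/7.

1/7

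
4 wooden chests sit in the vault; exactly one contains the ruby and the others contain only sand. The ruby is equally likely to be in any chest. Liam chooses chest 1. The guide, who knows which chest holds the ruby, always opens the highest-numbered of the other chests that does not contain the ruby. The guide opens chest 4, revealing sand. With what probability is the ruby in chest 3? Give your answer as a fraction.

1/3

Apply Bayes' rule, conditioning on where the ruby actually is.
If it is in any of chests 1, 2, and 3 (prior 1/4 each): chest 4 is the highest-numbered option available, probability 1; weight (1/4)·1 = 1/4 each.
If it is in chest 4 (prior 1/4): the guide opened chest 4, so this case is ruled out; weight (1/4)·0 = 0.
The weights sum to 3/4.
So P(the ruby in chest 3 | the guide opened chest 4) = (1/4) / (3/4) = 1/3.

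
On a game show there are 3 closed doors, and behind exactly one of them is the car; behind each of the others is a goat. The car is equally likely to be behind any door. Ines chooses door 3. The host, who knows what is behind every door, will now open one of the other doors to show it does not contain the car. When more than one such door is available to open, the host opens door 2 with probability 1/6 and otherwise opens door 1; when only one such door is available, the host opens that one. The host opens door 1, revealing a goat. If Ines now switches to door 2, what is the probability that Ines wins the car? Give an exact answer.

6/11

Condition on the true location of the car.
If it is behind door 1 (prior 1/3): the host opened door 1, so this case is ruled out; weight (1/3)·0 = 0.
If it is behind door 2 (prior 1/3): only door 1 is available, probability 1; weight (1/3)·1 = 1/3.
If it is behind door 3 (prior 1/3): door 2 is available but not opened, probability 5/6; weight (1/3)·(5/6) = 5/18.
The weights sum to 11/18.
So P(the car behind door 2 | the host opened door 1) = (1/3) / (11/18) = 6/11.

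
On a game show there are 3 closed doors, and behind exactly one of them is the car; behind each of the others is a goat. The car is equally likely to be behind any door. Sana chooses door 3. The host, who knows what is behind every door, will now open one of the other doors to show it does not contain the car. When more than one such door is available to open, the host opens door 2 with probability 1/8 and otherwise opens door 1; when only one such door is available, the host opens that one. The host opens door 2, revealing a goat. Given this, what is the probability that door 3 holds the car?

Consider each possible location of the car in turn.
If it is behind door 1 (prior 1/3): only door 2 is available, probability 1; weight (1/3)·1 = 1/3.
If it is behind door 2 (prior 1/3): the host opened door 2, so this case is ruled out; weight (1/3)·0 = 0.
If it is behind door 3 (prior 1/3): door 2 is available, opened with probability 1/8; weight (1/3)·(1/8) = 1/24.
The weights sum to 3/8.
So P(the car behind door 3 | the host opened door 2) = (1/24) / (3/8) = 1/9.

1/9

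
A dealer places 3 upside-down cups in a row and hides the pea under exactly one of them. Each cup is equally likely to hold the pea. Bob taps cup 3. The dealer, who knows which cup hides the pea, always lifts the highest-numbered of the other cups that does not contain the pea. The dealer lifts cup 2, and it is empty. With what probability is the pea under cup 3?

1/2

Condition on the true location of the pea.
If it is under either of cups 1 and 3 (prior 1/3 each): cup 2 is the highest-numbered option available, probability 1; weight (1/3)·1 = 1/3 each.
If it is under cup 2 (prior 1/3): the dealer opened cup 2, so this case is ruled out; weight (1/3)·0 = 0.
The weights sum to 2/3.
So P(the pea under cup 3 | the dealer opened cup 2) = (1/3) / (2/3) = 1/2.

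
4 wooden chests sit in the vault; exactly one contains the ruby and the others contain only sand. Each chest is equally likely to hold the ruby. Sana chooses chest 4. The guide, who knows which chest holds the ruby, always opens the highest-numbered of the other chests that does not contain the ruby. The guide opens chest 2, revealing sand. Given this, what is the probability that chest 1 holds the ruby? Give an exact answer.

Consider each possible location of the ruby in turn.
If it is in either of chests 1 and 4 (prior 1/4 each): the guide would have opened chest 3 instead, probability 0; weight (1/4)·0 = 0 each.
If it is in chest 2 (prior 1/4): the guide opened chest 2, so this case is ruled out; weight (1/4)·0 = 0.
If it is in chest 3 (prior 1/4): chest 2 is the highest-numbered option available, probability 1; weight (1/4)·1 = 1/4.
The weights sum to 1/4.
So P(the ruby in chest 1 | the guide opened chest 2) = 0 / (1/4) = 0.

0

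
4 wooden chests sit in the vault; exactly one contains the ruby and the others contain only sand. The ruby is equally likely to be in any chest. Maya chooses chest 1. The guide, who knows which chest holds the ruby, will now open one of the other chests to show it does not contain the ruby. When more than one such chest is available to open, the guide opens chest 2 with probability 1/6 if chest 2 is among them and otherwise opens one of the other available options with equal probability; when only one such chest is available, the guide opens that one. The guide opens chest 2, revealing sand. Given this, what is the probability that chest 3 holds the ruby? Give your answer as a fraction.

Consider each possible location of the ruby in turn.
If it is in any of chests 1, 3, and 4 (prior 1/4 each): chest 2 is available, opened with probability 1/6; weight (1/4)·(1/6) = 1/24 each.
If it is in chest 2 (prior 1/4): the guide opened chest 2, so this case is ruled out; weight (1/4)·0 = 0.
The weights sum to 1/8.
So P(the ruby in chest 3 | the guide opened chest 2) = (1/24) / (1/8) = 1/3.

1/3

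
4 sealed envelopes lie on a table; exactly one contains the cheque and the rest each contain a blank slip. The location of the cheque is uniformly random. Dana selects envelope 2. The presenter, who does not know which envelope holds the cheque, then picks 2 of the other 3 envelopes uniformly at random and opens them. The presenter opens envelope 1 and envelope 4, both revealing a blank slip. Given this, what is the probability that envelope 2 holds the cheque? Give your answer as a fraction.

1/2

Apply Bayes' rule, conditioning on where the cheque actually is.
If it is in either of envelopes 1 and 4 (prior 1/4 each): that envelope was opened and seen not to hold the prize — ruled out; weight (1/4)·0 = 0 each.
If it is in either of envelopes 2 and 3 (prior 1/4 each): the presenter picks exactly this set with probability 1/3 regardless, and none is the prize; weight (1/4)·(1/3) = 1/12 each.
The weights sum to 1/6.
So P(the cheque in envelope 2 | the presenter opened envelope 1 and envelope 4) = (1/12) / (1/6) = 1/2.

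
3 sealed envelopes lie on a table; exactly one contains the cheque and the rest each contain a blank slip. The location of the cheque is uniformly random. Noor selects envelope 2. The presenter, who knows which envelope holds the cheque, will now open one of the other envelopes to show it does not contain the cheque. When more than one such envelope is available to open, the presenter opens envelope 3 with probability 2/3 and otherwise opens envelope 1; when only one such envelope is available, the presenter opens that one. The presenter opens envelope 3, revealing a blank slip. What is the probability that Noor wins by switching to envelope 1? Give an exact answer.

Consider each possible location of the cheque in turn.
If it is in envelope 1 (prior 1/3): only envelope 3 is available, probability 1; weight (1/3)·1 = 1/3.
If it is in envelope 2 (prior 1/3): envelope 3 is available, opened with probability 2/3; weight (1/3)·(2/3) = 2/9.
If it is in envelope 3 (prior 1/3): the presenter opened envelope 3, so this case is ruled out; weight (1/3)·0 = 0.
The weights sum to 5/9.
So P(the cheque in envelope 1 | the presenter opened envelope 3) = (1/3) / (5/9) = 3/5.

3/5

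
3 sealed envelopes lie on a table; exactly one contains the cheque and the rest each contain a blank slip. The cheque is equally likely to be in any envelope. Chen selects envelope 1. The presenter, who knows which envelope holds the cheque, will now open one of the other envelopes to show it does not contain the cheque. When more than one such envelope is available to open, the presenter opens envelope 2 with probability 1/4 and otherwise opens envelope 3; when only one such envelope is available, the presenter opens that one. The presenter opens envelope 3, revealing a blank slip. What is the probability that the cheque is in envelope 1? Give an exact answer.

Condition on the true location of the cheque.
If it is in envelope 1 (prior 1/3): envelope 2 is available but not opened, probability 3/4; weight (1/3)·(3/4) = 1/4.
If it is in envelope 2 (prior 1/3): only envelope 3 is available, probability 1; weight (1/3)·1 = 1/3.
If it is in envelope 3 (prior 1/3): the presenter opened envelope 3, so this case is ruled out; weight (1/3)·0 = 0.
The weights sum to 7/12.
So P(the cheque in envelope 1 | the presenter opened envelope 3) = (1/4) / (7/12) = 3/7.

3/7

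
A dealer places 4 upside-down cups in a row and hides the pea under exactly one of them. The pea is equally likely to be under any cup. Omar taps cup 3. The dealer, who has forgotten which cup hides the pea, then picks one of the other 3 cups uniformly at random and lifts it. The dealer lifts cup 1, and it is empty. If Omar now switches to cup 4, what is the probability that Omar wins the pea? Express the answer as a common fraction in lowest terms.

1/3

Apply Bayes' rule, conditioning on where the pea actually is.
If it is under cup 1 (prior 1/4): the dealer opened cup 1, so this case is ruled out; weight (1/4)·0 = 0.
If it is under any of cups 2, 3, and 4 (prior 1/4 each): the dealer picks cup 1 with probability 1/3 regardless, and it is not the prize; weight (1/4)·(1/3) = 1/12 each.
The weights sum to 1/4.
So P(the pea under cup 4 | the dealer opened cup 1) = (1/12) / (1/4) = 1/3.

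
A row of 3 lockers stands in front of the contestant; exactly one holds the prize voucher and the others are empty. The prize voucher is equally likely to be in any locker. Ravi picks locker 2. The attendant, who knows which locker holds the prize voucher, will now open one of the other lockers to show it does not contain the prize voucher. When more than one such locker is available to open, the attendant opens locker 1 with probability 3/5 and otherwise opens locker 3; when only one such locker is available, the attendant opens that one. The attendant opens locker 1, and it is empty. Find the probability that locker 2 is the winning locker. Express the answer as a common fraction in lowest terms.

Consider each possible location of the prize voucher in turn.
If it is in locker 1 (prior 1/3): the attendant opened locker 1, so this case is ruled out; weight (1/3)·0 = 0.
If it is in locker 2 (prior 1/3): locker 1 is available, opened with probability 3/5; weight (1/3)·(3/5) = 1/5.
If it is in locker 3 (prior 1/3): only locker 1 is available, probability 1; weight (1/3)·1 = 1/3.
The weights sum to 8/15.
So P(the prize voucher in locker 2 | the attendant opened locker 1) = (1/5) / (8/15) = 3/8.

3/8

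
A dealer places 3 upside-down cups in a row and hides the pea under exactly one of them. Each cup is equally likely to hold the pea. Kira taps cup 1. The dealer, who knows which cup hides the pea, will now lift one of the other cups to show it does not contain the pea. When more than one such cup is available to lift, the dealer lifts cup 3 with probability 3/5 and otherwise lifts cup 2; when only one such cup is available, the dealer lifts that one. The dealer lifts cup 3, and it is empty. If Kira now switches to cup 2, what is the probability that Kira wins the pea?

Consider each possible location of the pea in turn.
If it is under cup 1 (prior 1/3): cup 3 is available, opened with probability 3/5; weight (1/3)·(3/5) = 1/5.
If it is under cup 2 (prior 1/3): only cup 3 is available, probability 1; weight (1/3)·1 = 1/3.
If it is under cup 3 (prior 1/3): the dealer opened cup 3, so this case is ruled out; weight (1/3)·0 = 0.
The weights sum to 8/15.
So P(the pea under cup 2 | the dealer opened cup 3) = (1/3) / (8/15) = 5/8.

5/8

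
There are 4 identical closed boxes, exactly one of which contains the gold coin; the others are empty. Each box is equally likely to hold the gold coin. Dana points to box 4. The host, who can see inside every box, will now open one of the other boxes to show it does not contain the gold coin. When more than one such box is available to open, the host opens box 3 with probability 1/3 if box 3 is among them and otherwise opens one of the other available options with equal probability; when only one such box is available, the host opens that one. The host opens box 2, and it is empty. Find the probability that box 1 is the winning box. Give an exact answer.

Condition on the true location of the gold coin.
If it is in box 1 (prior 1/4): box 3 is available but not opened, probability 2/3; weight (1/4)·(2/3) = 1/6.
If it is in box 2 (prior 1/4): the host opened box 2, so this case is ruled out; weight (1/4)·0 = 0.
If it is in box 3 (prior 1/4): box 3 holds the prize so is unavailable; the host chooses uniformly among the 2 others, probability 1/2; weight (1/4)·(1/2) = 1/8.
If it is in box 4 (prior 1/4): box 3 is available but not opened; box 2 gets probability (1 − 1/3)/2 = 1/3; weight (1/4)·(1/3) = 1/12.
The weights sum to 3/8.
So P(the gold coin in box 1 | the host opened box 2) = (1/6) / (3/8) = 4/9.

4/9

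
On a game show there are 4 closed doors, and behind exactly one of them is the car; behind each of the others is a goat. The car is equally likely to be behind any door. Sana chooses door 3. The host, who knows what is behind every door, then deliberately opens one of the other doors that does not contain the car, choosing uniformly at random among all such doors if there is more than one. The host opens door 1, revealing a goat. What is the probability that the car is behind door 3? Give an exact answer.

Apply Bayes' rule, conditioning on where the car actually is.
If it is behind door 1 (prior 1/4): the host opened door 1, so this case is ruled out; weight (1/4)·0 = 0.
If it is behind either of doors 2 and 4 (prior 1/4 each): the host has 2 equally likely choices, so probability 1/2; weight (1/4)·(1/2) = 1/8 each.
If it is behind door 3 (prior 1/4): the host has 3 equally likely choices, so probability 1/3; weight (1/4)·(1/3) = 1/12.
The weights sum to 1/3.
So P(the car behind door 3 | the host opened door 1) = (1/12) / (1/3) = 1/4.

1/4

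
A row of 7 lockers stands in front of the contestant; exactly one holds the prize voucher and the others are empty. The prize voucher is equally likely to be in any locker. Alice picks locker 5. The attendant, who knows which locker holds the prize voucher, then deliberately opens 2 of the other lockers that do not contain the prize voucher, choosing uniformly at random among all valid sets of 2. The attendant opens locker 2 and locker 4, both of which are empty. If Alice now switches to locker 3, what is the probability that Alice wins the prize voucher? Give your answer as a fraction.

3/14

Consider each possible location of the prize voucher in turn.
If it is in any of lockers 1, 3, 6, and 7 (prior 1/7 each): the attendant has 10 equally likely choices, so probability 1/10; weight (1/7)·(1/10) = 1/70 each.
If it is in either of lockers 2 and 4 (prior 1/7 each): that locker was opened and seen not to hold the prize — ruled out; weight (1/7)·0 = 0 each.
If it is in locker 5 (prior 1/7): the attendant has 15 equally likely choices, so probability 1/15; weight (1/7)·(1/15) = 1/105.
The weights sum to 1/15.
So P(the prize voucher in locker 3 | the attendant opened locker 2 and locker 4) = (1/70) / (1/15) = 3/14.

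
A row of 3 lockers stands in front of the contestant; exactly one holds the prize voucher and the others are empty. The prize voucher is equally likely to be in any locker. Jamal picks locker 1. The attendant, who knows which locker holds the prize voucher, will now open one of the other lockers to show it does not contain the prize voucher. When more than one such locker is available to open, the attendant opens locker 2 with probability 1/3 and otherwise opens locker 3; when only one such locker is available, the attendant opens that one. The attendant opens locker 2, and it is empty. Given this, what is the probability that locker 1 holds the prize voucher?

1/4

Consider each possible location of the prize voucher in turn.
If it is in locker 1 (prior 1/3): locker 2 is available, opened with probability 1/3; weight (1/3)·(1/3) = 1/9.
If it is in locker 2 (prior 1/3): the attendant opened locker 2, so this case is ruled out; weight (1/3)·0 = 0.
If it is in locker 3 (prior 1/3): only locker 2 is available, probability 1; weight (1/3)·1 = 1/3.
The weights sum to 4/9.
So P(the prize voucher in locker 1 | the attendant opened locker 2) = (1/9) / (4/9) = 1/4.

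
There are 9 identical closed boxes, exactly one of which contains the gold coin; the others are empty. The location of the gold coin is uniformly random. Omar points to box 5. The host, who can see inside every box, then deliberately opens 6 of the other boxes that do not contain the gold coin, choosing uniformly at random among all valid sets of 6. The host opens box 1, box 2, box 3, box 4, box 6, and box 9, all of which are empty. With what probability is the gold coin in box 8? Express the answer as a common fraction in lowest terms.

Apply Bayes' rule, conditioning on where the gold coin actually is.
If it is in any of boxes 1, 2, 3, 4, 6, and 9 (prior 1/9 each): that box was opened and seen not to hold the prize — ruled out; weight (1/9)·0 = 0 each.
If it is in box 5 (prior 1/9): the host has 28 equally likely choices, so probability 1/28; weight (1/9)·(1/28) = 1/252.
If it is in either of boxes 7 and 8 (prior 1/9 each): the host has 7 equally likely choices, so probability 1/7; weight (1/9)·(1/7) = 1/63 each.
The weights sum to 1/28.
So P(the gold coin in box 8 | the host opened box 1, box 2, box 3, box 4, box 6, and box 9) = (1/63) / (1/28) = 4/9.

4/9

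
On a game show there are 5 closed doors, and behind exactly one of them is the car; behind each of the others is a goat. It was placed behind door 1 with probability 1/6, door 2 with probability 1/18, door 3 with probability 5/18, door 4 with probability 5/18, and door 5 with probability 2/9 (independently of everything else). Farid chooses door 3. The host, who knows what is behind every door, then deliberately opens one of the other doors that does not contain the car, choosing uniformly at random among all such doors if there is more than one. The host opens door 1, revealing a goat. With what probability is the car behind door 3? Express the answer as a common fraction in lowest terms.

Consider each possible location of the car in turn.
If it is behind door 1 (prior 1/6): the host opened door 1, so this case is ruled out; weight (1/6)·0 = 0.
If it is behind door 2 (prior 1/18): the host has 3 equally likely choices, so probability 1/3; weight (1/18)·(1/3) = 1/54.
If it is behind door 3 (prior 5/18): the host has 4 equally likely choices, so probability 1/4; weight (5/18)·(1/4) = 5/72.
If it is behind door 4 (prior 5/18): the host has 3 equally likely choices, so probability 1/3; weight (5/18)·(1/3) = 5/54.
If it is behind door 5 (prior 2/9): the host has 3 equally likely choices, so probability 1/3; weight (2/9)·(1/3) = 2/27.
The weights sum to 55/216.
So P(the car behind door 3 | the host opened door 1) = (5/72) / (55/216) = 3/11.

3/11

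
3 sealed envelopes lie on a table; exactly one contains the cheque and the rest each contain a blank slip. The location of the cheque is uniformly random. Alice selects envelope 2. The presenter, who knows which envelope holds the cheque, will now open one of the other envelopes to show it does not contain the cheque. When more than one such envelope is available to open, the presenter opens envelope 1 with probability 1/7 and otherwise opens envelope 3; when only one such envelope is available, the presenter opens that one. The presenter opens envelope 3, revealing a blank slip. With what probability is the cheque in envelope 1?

7/13

Apply Bayes' rule, conditioning on where the cheque actually is.
If it is in envelope 1 (prior 1/3): only envelope 3 is available, probability 1; weight (1/3)·1 = 1/3.
If it is in envelope 2 (prior 1/3): envelope 1 is available but not opened, probability 6/7; weight (1/3)·(6/7) = 2/7.
If it is in envelope 3 (prior 1/3): the presenter opened envelope 3, so this case is ruled out; weight (1/3)·0 = 0.
The weights sum to 13/21.
So P(the cheque in envelope 1 | the presenter opened envelope 3) = (1/3) / (13/21) = 7/13.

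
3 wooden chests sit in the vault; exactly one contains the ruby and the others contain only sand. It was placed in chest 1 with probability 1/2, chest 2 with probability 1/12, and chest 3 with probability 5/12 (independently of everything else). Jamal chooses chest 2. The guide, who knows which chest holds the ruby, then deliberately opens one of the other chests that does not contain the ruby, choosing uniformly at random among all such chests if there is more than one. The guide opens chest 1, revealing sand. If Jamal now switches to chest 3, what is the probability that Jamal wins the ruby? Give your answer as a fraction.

Consider each possible location of the ruby in turn.
If it is in chest 1 (prior 1/2): the guide opened chest 1, so this case is ruled out; weight (1/2)·0 = 0.
If it is in chest 2 (prior 1/12): the guide has 2 equally likely choices, so probability 1/2; weight (1/12)·(1/2) = 1/24.
If it is in chest 3 (prior 5/12): the guide has no choice, probability 1; weight (5/12)·1 = 5/12.
The weights sum to 11/24.
So P(the ruby in chest 3 | the guide opened chest 1) = (5/12) / (11/24) = 10/11.

10/11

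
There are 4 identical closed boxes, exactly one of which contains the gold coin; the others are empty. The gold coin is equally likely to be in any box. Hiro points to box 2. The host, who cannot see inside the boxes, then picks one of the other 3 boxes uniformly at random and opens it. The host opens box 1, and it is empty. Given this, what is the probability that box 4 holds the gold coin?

1/3

Because the host chose which box to open without knowing where the gold coin is, the choice is independent of the prize location. Learning that box 1 does not hold the gold coin simply rules out that one location and leaves the remaining 3 boxes still equally likely by symmetry.
So P(the gold coin in box 4) = 1/3.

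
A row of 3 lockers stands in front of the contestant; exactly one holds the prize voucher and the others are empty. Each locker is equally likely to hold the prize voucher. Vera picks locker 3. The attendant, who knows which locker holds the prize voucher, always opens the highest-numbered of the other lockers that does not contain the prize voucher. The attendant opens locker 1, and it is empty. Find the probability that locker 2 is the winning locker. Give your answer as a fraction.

1

Condition on the true location of the prize voucher.
If it is in locker 1 (prior 1/3): the attendant opened locker 1, so this case is ruled out; weight (1/3)·0 = 0.
If it is in locker 2 (prior 1/3): locker 1 is the highest-numbered option available, probability 1; weight (1/3)·1 = 1/3.
If it is in locker 3 (prior 1/3): the attendant would have opened locker 2 instead, probability 0; weight (1/3)·0 = 0.
The weights sum to 1/3.
So P(the prize voucher in locker 2 | the attendant opened locker 1) = (1/3) / (1/3) = 1.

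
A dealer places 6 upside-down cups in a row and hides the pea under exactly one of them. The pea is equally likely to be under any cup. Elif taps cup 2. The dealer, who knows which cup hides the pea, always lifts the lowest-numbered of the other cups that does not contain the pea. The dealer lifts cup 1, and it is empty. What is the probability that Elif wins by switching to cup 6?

1/5

Consider each possible location of the pea in turn.
If it is under cup 1 (prior 1/6): the dealer opened cup 1, so this case is ruled out; weight (1/6)·0 = 0.
If it is under any of cups 2, 3, 4, 5, and 6 (prior 1/6 each): cup 1 is the lowest-numbered option available, probability 1; weight (1/6)·1 = 1/6 each.
The weights sum to 5/6.
So P(the pea under cup 6 | the dealer opened cup 1) = (1/6) / (5/6) = 1/5.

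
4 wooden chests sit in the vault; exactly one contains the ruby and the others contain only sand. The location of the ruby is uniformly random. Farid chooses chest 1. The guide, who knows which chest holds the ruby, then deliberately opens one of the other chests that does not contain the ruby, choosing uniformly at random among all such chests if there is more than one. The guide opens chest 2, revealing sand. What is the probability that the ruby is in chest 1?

Apply Bayes' rule, conditioning on where the ruby actually is.
If it is in chest 1 (prior 1/4): the guide has 3 equally likely choices, so probability 1/3; weight (1/4)·(1/3) = 1/12.
If it is in chest 2 (prior 1/4): the guide opened chest 2, so this case is ruled out; weight (1/4)·0 = 0.
If it is in either of chests 3 and 4 (prior 1/4 each): the guide has 2 equally likely choices, so probability 1/2; weight (1/4)·(1/2) = 1/8 each.
The weights sum to 1/3.
So P(the ruby in chest 1 | the guide opened chest 2) = (1/12) / (1/3) = 1/4.

1/4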